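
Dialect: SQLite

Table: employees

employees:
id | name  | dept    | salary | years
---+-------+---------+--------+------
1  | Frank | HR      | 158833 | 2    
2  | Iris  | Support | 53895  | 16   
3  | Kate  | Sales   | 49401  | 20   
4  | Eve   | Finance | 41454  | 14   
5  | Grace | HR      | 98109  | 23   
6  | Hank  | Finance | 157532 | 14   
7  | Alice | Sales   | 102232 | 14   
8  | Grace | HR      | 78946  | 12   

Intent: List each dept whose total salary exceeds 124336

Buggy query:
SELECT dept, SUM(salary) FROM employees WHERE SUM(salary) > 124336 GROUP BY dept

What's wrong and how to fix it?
Bug: Aggregate functions cannot appear in a WHERE clause

Fix: Move the aggregate condition to a HAVING clause

Corrected query:
SELECT dept, SUM(salary) FROM employees GROUP BY dept HAVING SUM(salary) > 124336

Result:
dept    | SUM(salary)
--------+------------
Finance | 198986     
HR      | 335888     
Sales   | 151633     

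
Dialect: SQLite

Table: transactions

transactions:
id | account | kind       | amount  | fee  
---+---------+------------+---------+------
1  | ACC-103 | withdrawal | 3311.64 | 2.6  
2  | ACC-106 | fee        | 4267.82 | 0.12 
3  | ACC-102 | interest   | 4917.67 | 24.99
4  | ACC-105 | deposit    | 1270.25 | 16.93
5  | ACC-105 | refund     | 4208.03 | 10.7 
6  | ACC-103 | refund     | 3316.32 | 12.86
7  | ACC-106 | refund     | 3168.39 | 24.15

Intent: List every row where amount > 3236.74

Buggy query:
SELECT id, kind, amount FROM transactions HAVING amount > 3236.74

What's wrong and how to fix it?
Bug: This is a non-aggregate query (no GROUP BY, no aggregates), so in SQLite the HAVING clause is invalid here; a row-level condition belongs in WHERE

Fix: Replace HAVING with WHERE since the condition applies to individual rows

Corrected query:
SELECT id, kind, amount FROM transactions WHERE amount > 3236.74

Result:
id | kind       | amount 
---+------------+--------
1  | withdrawal | 3311.64
2  | fee        | 4267.82
3  | interest   | 4917.67
5  | refund     | 4208.03
6  | refund     | 3316.32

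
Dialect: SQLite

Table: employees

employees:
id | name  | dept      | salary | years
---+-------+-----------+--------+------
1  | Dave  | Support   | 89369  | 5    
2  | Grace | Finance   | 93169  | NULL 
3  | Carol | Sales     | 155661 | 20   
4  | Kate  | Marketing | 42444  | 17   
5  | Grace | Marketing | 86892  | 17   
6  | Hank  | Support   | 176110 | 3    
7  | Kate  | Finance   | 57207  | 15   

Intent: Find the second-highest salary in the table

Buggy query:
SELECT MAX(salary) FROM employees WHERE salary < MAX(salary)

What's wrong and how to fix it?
Bug: The inner MAX is an aggregate inside WHERE, which is not allowed

Fix: Compute the overall MAX in a subquery, then take MAX of rows below it

Corrected query:
SELECT MAX(salary) FROM employees WHERE salary < (SELECT MAX(salary) FROM employees)

Result:
MAX(salary)
-----------
155661     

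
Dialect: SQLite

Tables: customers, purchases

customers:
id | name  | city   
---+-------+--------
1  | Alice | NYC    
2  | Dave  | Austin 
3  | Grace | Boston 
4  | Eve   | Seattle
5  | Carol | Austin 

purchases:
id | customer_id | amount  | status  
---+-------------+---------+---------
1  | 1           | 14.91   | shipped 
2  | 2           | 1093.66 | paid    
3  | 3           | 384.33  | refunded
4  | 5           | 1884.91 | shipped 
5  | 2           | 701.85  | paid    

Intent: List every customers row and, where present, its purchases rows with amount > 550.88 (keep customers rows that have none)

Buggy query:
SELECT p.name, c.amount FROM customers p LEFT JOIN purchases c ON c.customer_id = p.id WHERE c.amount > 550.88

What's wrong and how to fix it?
Bug: Filtering c.amount in WHERE discards the NULL rows produced by LEFT JOIN, turning it into an inner join

Fix: Move the right-table condition into the ON clause so unmatched parents are kept

Corrected query:
SELECT p.name, c.amount FROM customers p LEFT JOIN purchases c ON c.customer_id = p.id AND c.amount > 550.88

Result:
name  | amount 
------+--------
Alice | NULL   
Dave  | 701.85 
Dave  | 1093.66
Grace | NULL   
Eve   | NULL   
Carol | 1884.91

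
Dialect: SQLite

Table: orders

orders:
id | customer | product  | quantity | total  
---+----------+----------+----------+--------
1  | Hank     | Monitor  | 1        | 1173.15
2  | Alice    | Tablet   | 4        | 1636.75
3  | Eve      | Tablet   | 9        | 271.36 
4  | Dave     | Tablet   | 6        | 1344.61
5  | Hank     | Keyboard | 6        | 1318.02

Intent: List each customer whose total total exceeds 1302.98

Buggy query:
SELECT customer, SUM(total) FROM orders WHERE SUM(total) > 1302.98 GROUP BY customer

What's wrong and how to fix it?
Bug: SUM(total) is an aggregate, but WHERE filters rows before aggregation

Fix: Move the aggregate condition to a HAVING clause

Corrected query:
SELECT customer, SUM(total) FROM orders GROUP BY customer HAVING SUM(total) > 1302.98

Result:
customer | SUM(total)
---------+-----------
Alice    | 1636.75   
Dave     | 1344.61   
Hank     | 2491.17   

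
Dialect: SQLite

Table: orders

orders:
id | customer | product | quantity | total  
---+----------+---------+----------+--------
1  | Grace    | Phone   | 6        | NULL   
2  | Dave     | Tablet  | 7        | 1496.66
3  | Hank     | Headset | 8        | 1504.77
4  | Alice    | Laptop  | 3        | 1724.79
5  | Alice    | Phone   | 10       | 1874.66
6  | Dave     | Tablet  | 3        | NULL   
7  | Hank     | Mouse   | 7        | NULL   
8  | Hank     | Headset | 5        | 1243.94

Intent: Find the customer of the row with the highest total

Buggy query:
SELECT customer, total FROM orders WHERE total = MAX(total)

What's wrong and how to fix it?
Bug: MAX(total) is an aggregate and cannot be used directly in WHERE

Fix: Wrap MAX in a scalar subquery so WHERE compares against a single value

Corrected query:
SELECT customer, total FROM orders WHERE total = (SELECT MAX(total) FROM orders)

Result:
customer | total  
---------+--------
Alice    | 1874.66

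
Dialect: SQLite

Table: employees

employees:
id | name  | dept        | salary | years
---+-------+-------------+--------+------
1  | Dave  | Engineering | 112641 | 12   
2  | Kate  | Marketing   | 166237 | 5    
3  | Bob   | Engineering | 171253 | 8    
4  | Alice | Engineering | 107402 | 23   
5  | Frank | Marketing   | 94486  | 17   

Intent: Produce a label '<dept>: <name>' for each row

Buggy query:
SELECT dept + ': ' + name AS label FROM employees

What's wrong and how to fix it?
Bug: SQLite uses || for string concatenation; + coerces text to numbers (yielding 0)

Fix: Use the || operator for string concatenation

Corrected query:
SELECT dept || ': ' || name AS label FROM employees

Result:
label             
------------------
Engineering: Dave 
Marketing: Kate   
Engineering: Bob  
Engineering: Alice
Marketing: Frank  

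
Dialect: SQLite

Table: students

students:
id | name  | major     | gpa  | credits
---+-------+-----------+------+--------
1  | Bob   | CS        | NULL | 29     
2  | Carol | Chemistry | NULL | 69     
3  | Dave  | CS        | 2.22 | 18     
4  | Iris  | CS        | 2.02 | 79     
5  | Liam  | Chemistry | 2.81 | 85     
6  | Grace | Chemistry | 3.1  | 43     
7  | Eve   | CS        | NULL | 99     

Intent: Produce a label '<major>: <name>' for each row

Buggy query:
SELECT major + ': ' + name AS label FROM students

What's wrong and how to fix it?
Bug: SQLite uses || for string concatenation; + coerces text to numbers (yielding 0)

Fix: Use the || operator for string concatenation

Corrected query:
SELECT major || ': ' || name AS label FROM students

Result:
label           
----------------
CS: Bob         
Chemistry: Carol
CS: Dave        
CS: Iris        
Chemistry: Liam 
Chemistry: Grace
CS: Eve         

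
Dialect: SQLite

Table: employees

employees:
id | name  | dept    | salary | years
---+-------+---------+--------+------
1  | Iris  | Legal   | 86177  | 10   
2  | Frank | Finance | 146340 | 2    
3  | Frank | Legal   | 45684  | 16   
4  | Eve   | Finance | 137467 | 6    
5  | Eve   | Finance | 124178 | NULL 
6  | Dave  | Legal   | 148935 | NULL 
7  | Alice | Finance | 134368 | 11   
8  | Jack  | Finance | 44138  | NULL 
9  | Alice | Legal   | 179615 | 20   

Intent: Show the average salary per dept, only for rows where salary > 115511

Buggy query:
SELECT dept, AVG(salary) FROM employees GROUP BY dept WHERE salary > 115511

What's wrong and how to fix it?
Bug: Row-level WHERE must come before GROUP BY in the clause order

Fix: Place WHERE between FROM and GROUP BY

Corrected query:
SELECT dept, AVG(salary) FROM employees WHERE salary > 115511 GROUP BY dept

Result:
dept    | AVG(salary)
--------+------------
Finance | 135588.25  
Legal   | 164275     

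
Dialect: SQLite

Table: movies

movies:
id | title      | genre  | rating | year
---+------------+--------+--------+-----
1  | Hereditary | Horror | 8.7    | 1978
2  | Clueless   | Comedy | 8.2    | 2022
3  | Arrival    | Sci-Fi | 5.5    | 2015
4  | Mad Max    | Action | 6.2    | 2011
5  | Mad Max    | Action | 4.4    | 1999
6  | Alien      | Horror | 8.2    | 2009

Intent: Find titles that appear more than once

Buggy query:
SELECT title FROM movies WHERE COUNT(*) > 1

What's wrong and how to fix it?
Bug: COUNT(*) is an aggregate and cannot be used in WHERE

Fix: GROUP BY title, then filter groups with HAVING COUNT(*) > 1

Corrected query:
SELECT title FROM movies GROUP BY title HAVING COUNT(*) > 1

Result:
title  
-------
Mad Max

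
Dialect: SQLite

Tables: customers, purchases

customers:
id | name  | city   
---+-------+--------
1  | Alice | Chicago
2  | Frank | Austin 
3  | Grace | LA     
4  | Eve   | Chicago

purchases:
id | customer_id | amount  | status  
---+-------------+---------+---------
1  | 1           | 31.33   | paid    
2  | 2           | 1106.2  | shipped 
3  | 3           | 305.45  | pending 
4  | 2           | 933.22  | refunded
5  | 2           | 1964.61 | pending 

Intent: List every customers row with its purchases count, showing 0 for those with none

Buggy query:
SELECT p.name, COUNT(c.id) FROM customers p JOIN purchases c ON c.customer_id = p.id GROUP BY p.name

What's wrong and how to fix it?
Bug: An inner join excludes parents with zero children

Fix: Switch to LEFT JOIN to retain unmatched parent rows

Corrected query:
SELECT p.name, COUNT(c.id) FROM customers p LEFT JOIN purchases c ON c.customer_id = p.id GROUP BY p.name

Result:
name  | COUNT(c.id)
------+------------
Alice | 1          
Eve   | 0          
Frank | 3          
Grace | 1          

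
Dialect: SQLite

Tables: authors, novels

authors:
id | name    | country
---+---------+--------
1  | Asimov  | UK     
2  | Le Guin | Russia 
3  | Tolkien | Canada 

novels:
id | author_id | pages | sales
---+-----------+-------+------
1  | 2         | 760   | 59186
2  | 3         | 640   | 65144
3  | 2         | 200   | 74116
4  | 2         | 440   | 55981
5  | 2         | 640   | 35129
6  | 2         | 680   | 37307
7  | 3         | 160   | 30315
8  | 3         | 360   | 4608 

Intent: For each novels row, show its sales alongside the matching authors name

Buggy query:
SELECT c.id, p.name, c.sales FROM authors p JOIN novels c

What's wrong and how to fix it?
Bug: Missing join condition: each novels row is matched to all authors rows instead of just its own

Fix: Add ON c.author_id = p.id to the JOIN

Corrected query:
SELECT c.id, p.name, c.sales FROM authors p JOIN novels c ON c.author_id = p.id

Result:
id | name    | sales
---+---------+------
1  | Le Guin | 59186
2  | Tolkien | 65144
3  | Le Guin | 74116
4  | Le Guin | 55981
5  | Le Guin | 35129
6  | Le Guin | 37307
7  | Tolkien | 30315
8  | Tolkien | 4608 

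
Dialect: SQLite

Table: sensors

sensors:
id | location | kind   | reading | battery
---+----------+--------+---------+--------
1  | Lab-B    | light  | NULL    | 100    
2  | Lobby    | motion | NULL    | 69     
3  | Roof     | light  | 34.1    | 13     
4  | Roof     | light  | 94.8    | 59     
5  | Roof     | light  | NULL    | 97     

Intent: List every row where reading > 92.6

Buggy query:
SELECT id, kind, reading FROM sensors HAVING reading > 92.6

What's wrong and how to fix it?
Bug: HAVING filters the output of aggregation, but this query has no GROUP BY and no aggregate functions, so SQLite rejects it (HAVING clause on a non-aggregate query); the condition here is per row

Fix: Replace HAVING with WHERE since the condition applies to individual rows

Corrected query:
SELECT id, kind, reading FROM sensors WHERE reading > 92.6

Result:
id | kind  | reading
---+-------+--------
4  | light | 94.8   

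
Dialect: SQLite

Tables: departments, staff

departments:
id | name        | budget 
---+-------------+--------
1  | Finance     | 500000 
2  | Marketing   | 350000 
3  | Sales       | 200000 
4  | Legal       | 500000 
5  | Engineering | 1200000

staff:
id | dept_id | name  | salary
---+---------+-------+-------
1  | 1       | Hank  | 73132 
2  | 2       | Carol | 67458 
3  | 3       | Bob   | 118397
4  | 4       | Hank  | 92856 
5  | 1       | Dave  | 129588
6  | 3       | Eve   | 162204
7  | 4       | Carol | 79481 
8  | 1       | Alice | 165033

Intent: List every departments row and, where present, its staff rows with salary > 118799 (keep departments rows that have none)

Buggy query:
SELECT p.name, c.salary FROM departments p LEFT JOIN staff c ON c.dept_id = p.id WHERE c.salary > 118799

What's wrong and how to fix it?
Bug: Filtering c.salary in WHERE discards the NULL rows produced by LEFT JOIN, turning it into an inner join

Fix: Move the right-table condition into the ON clause so unmatched parents are kept

Corrected query:
SELECT p.name, c.salary FROM departments p LEFT JOIN staff c ON c.dept_id = p.id AND c.salary > 118799

Result:
name        | salary
------------+-------
Finance     | 129588
Finance     | 165033
Marketing   | NULL  
Sales       | 162204
Legal       | NULL  
Engineering | NULL  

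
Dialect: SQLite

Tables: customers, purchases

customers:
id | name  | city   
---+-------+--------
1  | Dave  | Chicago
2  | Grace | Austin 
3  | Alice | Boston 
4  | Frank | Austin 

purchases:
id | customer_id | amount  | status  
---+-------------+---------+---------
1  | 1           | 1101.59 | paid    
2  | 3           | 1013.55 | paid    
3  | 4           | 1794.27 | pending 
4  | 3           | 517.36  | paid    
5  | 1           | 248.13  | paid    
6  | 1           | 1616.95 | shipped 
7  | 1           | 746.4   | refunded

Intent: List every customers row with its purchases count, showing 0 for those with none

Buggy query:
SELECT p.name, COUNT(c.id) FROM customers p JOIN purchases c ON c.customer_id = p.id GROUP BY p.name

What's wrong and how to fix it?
Bug: An inner join excludes parents with zero children

Fix: Switch to LEFT JOIN to retain unmatched parent rows

Corrected query:
SELECT p.name, COUNT(c.id) FROM customers p LEFT JOIN purchases c ON c.customer_id = p.id GROUP BY p.name

Result:
name  | COUNT(c.id)
------+------------
Alice | 2          
Dave  | 4          
Frank | 1          
Grace | 0          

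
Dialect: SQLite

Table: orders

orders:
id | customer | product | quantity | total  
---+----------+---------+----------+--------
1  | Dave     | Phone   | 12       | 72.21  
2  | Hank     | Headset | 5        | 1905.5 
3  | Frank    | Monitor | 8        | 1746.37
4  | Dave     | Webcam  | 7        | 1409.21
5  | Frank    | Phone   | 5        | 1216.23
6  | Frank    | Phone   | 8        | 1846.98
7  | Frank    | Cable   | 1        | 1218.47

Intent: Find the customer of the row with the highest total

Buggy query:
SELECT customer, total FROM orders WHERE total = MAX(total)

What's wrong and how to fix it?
Bug: WHERE is evaluated per row; an aggregate over the whole table isn't defined there

Fix: Use a subquery: WHERE total = (SELECT MAX(total) FROM orders)

Corrected query:
SELECT customer, total FROM orders WHERE total = (SELECT MAX(total) FROM orders)

Result:
customer | total 
---------+-------
Hank     | 1905.5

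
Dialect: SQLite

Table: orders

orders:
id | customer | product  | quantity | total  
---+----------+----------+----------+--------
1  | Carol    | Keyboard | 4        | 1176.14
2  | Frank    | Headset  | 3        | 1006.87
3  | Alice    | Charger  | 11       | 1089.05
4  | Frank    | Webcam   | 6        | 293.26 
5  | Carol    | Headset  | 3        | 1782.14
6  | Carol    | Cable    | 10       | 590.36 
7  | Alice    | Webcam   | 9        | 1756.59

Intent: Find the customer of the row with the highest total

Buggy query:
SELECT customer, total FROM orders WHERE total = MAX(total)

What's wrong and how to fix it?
Bug: MAX(total) is an aggregate and cannot be used directly in WHERE

Fix: Wrap MAX in a scalar subquery so WHERE compares against a single value

Corrected query:
SELECT customer, total FROM orders WHERE total = (SELECT MAX(total) FROM orders)

Result:
customer | total  
---------+--------
Carol    | 1782.14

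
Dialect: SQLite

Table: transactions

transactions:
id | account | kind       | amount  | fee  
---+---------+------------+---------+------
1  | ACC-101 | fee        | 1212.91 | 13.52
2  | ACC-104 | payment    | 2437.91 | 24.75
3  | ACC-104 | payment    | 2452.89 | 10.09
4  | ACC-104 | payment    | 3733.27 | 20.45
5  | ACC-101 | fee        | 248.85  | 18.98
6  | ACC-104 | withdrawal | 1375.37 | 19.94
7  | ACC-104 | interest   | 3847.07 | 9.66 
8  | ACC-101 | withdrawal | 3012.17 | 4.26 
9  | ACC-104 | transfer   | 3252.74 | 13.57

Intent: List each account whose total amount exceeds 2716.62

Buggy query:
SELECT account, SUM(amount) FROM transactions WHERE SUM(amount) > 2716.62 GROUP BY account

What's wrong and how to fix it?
Bug: WHERE runs before GROUP BY, so aggregates aren't available there

Fix: Use HAVING (which filters groups after aggregation) instead of WHERE

Corrected query:
SELECT account, SUM(amount) FROM transactions GROUP BY account HAVING SUM(amount) > 2716.62

Result:
account | SUM(amount)
--------+------------
ACC-101 | 4473.93    
ACC-104 | 17099.25   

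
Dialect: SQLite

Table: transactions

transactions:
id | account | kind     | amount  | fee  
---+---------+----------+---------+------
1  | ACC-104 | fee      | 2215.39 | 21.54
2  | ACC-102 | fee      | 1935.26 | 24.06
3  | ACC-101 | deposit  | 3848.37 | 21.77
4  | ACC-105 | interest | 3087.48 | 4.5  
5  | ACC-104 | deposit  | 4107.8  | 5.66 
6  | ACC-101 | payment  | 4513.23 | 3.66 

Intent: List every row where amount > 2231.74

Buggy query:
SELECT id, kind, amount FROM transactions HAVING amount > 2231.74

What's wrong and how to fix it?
Bug: This is a non-aggregate query (no GROUP BY, no aggregates), so in SQLite the HAVING clause is invalid here; a row-level condition belongs in WHERE

Fix: Use WHERE for row-level filtering

Corrected query:
SELECT id, kind, amount FROM transactions WHERE amount > 2231.74

Result:
id | kind     | amount 
---+----------+--------
3  | deposit  | 3848.37
4  | interest | 3087.48
5  | deposit  | 4107.8 
6  | payment  | 4513.23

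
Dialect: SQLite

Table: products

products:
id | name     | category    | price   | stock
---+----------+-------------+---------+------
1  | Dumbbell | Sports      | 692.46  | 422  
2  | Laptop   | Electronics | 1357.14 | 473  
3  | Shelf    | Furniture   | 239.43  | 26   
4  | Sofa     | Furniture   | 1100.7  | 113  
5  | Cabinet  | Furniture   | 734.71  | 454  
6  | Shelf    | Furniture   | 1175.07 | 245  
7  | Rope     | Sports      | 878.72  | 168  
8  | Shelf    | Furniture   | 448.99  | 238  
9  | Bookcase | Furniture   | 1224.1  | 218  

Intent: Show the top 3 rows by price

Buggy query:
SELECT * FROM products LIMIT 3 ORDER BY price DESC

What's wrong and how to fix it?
Bug: ORDER BY cannot follow LIMIT; LIMIT is the final clause

Fix: Swap the clauses: ORDER BY first, then LIMIT

Corrected query:
SELECT * FROM products ORDER BY price DESC LIMIT 3

Result:
id | name     | category    | price   | stock
---+----------+-------------+---------+------
2  | Laptop   | Electronics | 1357.14 | 473  
9  | Bookcase | Furniture   | 1224.1  | 218  
6  | Shelf    | Furniture   | 1175.07 | 245  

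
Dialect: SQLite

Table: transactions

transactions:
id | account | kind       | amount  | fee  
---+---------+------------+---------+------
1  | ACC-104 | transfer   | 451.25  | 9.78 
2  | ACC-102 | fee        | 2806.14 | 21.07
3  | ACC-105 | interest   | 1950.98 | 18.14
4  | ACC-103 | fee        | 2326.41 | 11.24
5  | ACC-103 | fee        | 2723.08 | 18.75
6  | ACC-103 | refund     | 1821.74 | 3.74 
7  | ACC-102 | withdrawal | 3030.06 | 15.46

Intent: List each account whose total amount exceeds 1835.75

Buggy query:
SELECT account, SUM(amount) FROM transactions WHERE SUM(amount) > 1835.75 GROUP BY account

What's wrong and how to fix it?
Bug: SUM(amount) is an aggregate, but WHERE filters rows before aggregation

Fix: Use HAVING (which filters groups after aggregation) instead of WHERE

Corrected query:
SELECT account, SUM(amount) FROM transactions GROUP BY account HAVING SUM(amount) > 1835.75

Result:
account | SUM(amount)
--------+------------
ACC-102 | 5836.2     
ACC-103 | 6871.23    
ACC-105 | 1950.98    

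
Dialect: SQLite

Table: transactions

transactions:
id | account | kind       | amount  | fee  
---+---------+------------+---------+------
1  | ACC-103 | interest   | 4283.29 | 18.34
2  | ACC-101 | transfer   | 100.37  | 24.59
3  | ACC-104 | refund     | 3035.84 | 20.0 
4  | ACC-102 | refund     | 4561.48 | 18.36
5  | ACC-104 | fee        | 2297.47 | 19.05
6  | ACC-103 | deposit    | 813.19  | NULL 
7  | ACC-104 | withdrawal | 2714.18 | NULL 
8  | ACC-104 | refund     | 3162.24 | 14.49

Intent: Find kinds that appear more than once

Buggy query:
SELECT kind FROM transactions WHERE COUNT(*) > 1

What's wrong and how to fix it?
Bug: COUNT(*) is an aggregate and cannot be used in WHERE

Fix: Group first, then use HAVING for the count condition

Corrected query:
SELECT kind FROM transactions GROUP BY kind HAVING COUNT(*) > 1

Result:
kind  
------
refund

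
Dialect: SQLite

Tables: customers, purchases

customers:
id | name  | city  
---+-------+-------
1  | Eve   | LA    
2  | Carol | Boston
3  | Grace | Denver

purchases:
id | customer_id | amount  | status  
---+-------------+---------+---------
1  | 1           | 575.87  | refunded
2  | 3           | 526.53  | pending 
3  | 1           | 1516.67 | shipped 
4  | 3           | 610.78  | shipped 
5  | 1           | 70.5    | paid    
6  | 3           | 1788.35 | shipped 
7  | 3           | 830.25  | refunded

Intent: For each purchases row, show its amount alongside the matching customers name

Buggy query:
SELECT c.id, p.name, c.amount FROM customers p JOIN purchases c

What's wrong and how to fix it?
Bug: JOIN with no ON clause produces a cartesian product; every purchases row pairs with every customers row

Fix: Add ON c.customer_id = p.id to the JOIN

Corrected query:
SELECT c.id, p.name, c.amount FROM customers p JOIN purchases c ON c.customer_id = p.id

Result:
id | name  | amount 
---+-------+--------
1  | Eve   | 575.87 
2  | Grace | 526.53 
3  | Eve   | 1516.67
4  | Grace | 610.78 
5  | Eve   | 70.5   
6  | Grace | 1788.35
7  | Grace | 830.25 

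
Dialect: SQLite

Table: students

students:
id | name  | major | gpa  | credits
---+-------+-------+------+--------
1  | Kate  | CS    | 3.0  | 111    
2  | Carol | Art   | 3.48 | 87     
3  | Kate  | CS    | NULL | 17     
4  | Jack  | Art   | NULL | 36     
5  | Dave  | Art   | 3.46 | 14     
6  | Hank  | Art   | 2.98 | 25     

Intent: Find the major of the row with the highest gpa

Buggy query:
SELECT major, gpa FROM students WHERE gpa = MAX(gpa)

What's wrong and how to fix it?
Bug: MAX(gpa) is an aggregate and cannot be used directly in WHERE

Fix: Wrap MAX in a scalar subquery so WHERE compares against a single value

Corrected query:
SELECT major, gpa FROM students WHERE gpa = (SELECT MAX(gpa) FROM students)

Result:
major | gpa 
------+-----
Art   | 3.48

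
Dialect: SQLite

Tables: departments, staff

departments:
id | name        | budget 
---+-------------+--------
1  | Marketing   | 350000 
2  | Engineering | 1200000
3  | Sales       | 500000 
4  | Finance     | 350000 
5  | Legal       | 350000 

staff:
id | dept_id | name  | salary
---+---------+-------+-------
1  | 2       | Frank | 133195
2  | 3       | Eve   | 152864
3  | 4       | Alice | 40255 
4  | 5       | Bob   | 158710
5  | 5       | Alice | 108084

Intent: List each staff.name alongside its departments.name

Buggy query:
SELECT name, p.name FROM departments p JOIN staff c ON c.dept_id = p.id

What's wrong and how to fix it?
Bug: Both tables have a 'name' column; the unqualified reference is ambiguous

Fix: Prefix ambiguous columns with the table alias

Corrected query:
SELECT c.name, p.name FROM departments p JOIN staff c ON c.dept_id = p.id

Result:
name  | name       
------+------------
Frank | Engineering
Eve   | Sales      
Alice | Finance    
Bob   | Legal      
Alice | Legal      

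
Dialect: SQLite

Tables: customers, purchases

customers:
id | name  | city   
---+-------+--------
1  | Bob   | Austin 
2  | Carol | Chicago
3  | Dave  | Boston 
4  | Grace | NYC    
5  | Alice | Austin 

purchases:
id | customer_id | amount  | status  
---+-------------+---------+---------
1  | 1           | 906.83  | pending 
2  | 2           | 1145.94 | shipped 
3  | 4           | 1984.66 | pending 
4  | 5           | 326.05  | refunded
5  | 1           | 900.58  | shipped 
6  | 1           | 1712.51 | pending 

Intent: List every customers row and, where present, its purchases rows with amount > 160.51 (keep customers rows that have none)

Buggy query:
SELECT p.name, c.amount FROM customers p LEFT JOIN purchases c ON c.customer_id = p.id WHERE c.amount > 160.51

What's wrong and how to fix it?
Bug: A WHERE condition on the right-hand table after LEFT JOIN drops unmatched parents

Fix: Put 'c.amount > 160.51' in the JOIN's ON clause instead of WHERE

Corrected query:
SELECT p.name, c.amount FROM customers p LEFT JOIN purchases c ON c.customer_id = p.id AND c.amount > 160.51

Result:
name  | amount 
------+--------
Bob   | 900.58 
Bob   | 906.83 
Bob   | 1712.51
Carol | 1145.94
Dave  | NULL   
Grace | 1984.66
Alice | 326.05 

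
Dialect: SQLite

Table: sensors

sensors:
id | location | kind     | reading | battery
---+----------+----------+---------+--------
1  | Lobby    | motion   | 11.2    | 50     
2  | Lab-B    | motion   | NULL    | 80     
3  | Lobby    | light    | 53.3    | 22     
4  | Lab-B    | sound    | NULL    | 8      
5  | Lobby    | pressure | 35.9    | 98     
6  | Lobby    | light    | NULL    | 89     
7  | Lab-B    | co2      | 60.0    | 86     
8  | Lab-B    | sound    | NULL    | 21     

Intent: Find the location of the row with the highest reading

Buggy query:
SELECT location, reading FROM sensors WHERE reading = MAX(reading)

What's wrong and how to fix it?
Bug: MAX(reading) is an aggregate and cannot be used directly in WHERE

Fix: Use a subquery: WHERE reading = (SELECT MAX(reading) FROM sensors)

Corrected query:
SELECT location, reading FROM sensors WHERE reading = (SELECT MAX(reading) FROM sensors)

Result:
location | reading
---------+--------
Lab-B    | 60     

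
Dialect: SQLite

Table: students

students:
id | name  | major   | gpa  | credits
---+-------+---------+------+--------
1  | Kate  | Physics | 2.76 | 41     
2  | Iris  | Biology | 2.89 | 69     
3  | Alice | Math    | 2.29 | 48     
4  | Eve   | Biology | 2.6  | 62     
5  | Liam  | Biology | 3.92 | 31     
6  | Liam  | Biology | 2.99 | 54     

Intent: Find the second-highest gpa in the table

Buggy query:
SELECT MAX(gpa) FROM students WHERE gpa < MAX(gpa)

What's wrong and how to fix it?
Bug: MAX(gpa) on the right of the comparison is an aggregate-in-WHERE error

Fix: Compute the overall MAX in a subquery, then take MAX of rows below it

Corrected query:
SELECT MAX(gpa) FROM students WHERE gpa < (SELECT MAX(gpa) FROM students)

Result:
MAX(gpa)
--------
2.99    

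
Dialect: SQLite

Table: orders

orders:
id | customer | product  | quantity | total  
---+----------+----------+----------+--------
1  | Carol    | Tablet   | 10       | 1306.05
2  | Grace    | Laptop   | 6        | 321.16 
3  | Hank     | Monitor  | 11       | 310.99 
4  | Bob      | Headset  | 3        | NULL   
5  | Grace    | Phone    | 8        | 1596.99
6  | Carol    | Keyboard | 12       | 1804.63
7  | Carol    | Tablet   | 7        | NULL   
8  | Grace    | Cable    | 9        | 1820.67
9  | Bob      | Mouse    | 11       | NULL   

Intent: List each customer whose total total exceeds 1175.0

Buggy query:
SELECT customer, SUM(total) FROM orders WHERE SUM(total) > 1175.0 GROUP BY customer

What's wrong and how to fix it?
Bug: WHERE runs before GROUP BY, so aggregates aren't available there

Fix: Use HAVING (which filters groups after aggregation) instead of WHERE

Corrected query:
SELECT customer, SUM(total) FROM orders GROUP BY customer HAVING SUM(total) > 1175.0

Result:
customer | SUM(total)
---------+-----------
Carol    | 3110.68   
Grace    | 3738.82   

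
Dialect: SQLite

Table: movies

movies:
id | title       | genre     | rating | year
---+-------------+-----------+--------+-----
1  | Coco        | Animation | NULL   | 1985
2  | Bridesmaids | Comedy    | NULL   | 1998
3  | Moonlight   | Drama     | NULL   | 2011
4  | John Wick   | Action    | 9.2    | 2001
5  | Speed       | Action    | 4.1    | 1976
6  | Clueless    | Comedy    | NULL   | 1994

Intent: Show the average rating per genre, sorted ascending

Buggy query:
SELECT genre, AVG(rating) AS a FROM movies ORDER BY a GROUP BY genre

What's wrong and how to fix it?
Bug: GROUP BY must precede ORDER BY

Fix: Move ORDER BY to the end, after GROUP BY

Corrected query:
SELECT genre, AVG(rating) AS a FROM movies GROUP BY genre ORDER BY a

Result:
genre     | a   
----------+-----
Animation | NULL
Comedy    | NULL
Drama     | NULL
Action    | 6.65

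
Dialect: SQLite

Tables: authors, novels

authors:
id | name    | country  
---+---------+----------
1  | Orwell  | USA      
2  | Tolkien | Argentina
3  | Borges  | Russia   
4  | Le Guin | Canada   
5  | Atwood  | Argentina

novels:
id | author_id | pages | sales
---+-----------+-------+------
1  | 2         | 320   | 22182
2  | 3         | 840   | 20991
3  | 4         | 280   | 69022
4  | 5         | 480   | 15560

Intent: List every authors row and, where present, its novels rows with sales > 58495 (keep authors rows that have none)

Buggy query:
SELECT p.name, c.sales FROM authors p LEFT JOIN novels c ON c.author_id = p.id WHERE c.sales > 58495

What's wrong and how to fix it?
Bug: Filtering c.sales in WHERE discards the NULL rows produced by LEFT JOIN, turning it into an inner join

Fix: Put 'c.sales > 58495' in the JOIN's ON clause instead of WHERE

Corrected query:
SELECT p.name, c.sales FROM authors p LEFT JOIN novels c ON c.author_id = p.id AND c.sales > 58495

Result:
name    | sales
--------+------
Orwell  | NULL 
Tolkien | NULL 
Borges  | NULL 
Le Guin | 69022
Atwood  | NULL 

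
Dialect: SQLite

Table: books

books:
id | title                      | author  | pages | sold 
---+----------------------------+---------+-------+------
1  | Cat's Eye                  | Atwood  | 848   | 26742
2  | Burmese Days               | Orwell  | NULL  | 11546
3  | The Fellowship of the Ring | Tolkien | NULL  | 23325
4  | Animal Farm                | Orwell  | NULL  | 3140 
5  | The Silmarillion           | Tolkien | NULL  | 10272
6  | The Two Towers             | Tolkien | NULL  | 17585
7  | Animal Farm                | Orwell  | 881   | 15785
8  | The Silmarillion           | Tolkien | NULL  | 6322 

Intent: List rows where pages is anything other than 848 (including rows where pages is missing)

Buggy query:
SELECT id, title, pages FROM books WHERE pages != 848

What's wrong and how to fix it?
Bug: Inequality against NULL is unknown, not true; rows with NULL are dropped

Fix: Add an explicit OR pages IS NULL to include the missing-value rows

Corrected query:
SELECT id, title, pages FROM books WHERE pages != 848 OR pages IS NULL

Result:
id | title                      | pages
---+----------------------------+------
2  | Burmese Days               | NULL 
3  | The Fellowship of the Ring | NULL 
4  | Animal Farm                | NULL 
5  | The Silmarillion           | NULL 
6  | The Two Towers             | NULL 
7  | Animal Farm                | 881  
8  | The Silmarillion           | NULL 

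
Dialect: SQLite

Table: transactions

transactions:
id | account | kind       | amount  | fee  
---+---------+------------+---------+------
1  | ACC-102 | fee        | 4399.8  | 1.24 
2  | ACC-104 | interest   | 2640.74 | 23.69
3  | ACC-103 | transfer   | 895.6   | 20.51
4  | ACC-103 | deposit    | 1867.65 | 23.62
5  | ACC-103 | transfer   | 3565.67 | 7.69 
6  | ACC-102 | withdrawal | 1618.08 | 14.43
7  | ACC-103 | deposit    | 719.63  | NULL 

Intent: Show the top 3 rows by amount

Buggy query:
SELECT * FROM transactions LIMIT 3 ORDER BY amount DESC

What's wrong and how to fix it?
Bug: ORDER BY cannot follow LIMIT; LIMIT is the final clause

Fix: Swap the clauses: ORDER BY first, then LIMIT

Corrected query:
SELECT * FROM transactions ORDER BY amount DESC LIMIT 3

Result:
id | account | kind     | amount  | fee  
---+---------+----------+---------+------
1  | ACC-102 | fee      | 4399.8  | 1.24 
5  | ACC-103 | transfer | 3565.67 | 7.69 
2  | ACC-104 | interest | 2640.74 | 23.69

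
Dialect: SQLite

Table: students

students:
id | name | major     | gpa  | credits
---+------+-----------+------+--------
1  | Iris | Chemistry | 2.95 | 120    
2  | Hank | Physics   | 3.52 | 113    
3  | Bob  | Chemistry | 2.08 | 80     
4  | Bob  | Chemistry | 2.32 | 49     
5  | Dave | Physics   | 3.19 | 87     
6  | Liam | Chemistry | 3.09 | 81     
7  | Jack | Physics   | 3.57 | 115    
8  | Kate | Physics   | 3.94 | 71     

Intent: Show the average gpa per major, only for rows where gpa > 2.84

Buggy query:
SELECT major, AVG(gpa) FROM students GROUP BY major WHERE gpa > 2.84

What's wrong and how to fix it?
Bug: Row-level WHERE must come before GROUP BY in the clause order

Fix: Move the WHERE clause before GROUP BY

Corrected query:
SELECT major, AVG(gpa) FROM students WHERE gpa > 2.84 GROUP BY major

Result:
major     | AVG(gpa)
----------+---------
Chemistry | 3.02    
Physics   | 3.555   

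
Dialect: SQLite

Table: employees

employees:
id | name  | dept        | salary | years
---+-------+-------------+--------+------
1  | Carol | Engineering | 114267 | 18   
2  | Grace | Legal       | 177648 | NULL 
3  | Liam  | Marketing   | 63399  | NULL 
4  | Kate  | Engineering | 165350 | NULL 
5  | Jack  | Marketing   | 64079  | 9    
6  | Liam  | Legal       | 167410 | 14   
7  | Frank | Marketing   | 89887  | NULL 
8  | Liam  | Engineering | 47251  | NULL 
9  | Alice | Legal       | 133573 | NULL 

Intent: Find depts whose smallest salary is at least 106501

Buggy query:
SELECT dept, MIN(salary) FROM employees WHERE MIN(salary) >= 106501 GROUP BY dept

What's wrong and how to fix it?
Bug: Aggregates like MIN are computed per group after WHERE runs

Fix: Replace WHERE with HAVING after the GROUP BY

Corrected query:
SELECT dept, MIN(salary) FROM employees GROUP BY dept HAVING MIN(salary) >= 106501

Result:
dept  | MIN(salary)
------+------------
Legal | 133573     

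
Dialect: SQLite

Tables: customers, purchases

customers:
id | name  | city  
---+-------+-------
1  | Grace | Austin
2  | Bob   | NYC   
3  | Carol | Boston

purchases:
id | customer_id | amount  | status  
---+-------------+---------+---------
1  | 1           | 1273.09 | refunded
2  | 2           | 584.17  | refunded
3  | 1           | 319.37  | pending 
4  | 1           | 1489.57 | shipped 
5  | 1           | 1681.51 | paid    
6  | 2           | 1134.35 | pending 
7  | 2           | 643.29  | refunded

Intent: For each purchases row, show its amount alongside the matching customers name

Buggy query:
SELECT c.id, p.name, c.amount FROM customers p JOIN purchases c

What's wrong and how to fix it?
Bug: JOIN with no ON clause produces a cartesian product; every purchases row pairs with every customers row

Fix: Specify the join condition linking the foreign key to the parent id

Corrected query:
SELECT c.id, p.name, c.amount FROM customers p JOIN purchases c ON c.customer_id = p.id

Result:
id | name  | amount 
---+-------+--------
1  | Grace | 1273.09
2  | Bob   | 584.17 
3  | Grace | 319.37 
4  | Grace | 1489.57
5  | Grace | 1681.51
6  | Bob   | 1134.35
7  | Bob   | 643.29 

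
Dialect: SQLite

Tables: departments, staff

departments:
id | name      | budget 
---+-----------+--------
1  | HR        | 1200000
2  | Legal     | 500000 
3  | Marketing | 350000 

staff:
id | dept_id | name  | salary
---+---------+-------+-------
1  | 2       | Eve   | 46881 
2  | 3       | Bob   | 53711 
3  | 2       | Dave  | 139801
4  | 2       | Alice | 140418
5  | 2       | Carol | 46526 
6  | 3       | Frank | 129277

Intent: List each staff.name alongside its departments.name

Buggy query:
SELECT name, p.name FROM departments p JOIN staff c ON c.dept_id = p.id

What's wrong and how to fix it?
Bug: 'name' exists in both joined tables, so the database can't tell which one is meant

Fix: Prefix ambiguous columns with the table alias

Corrected query:
SELECT c.name, p.name FROM departments p JOIN staff c ON c.dept_id = p.id

Result:
name  | name     
------+----------
Eve   | Legal    
Bob   | Marketing
Dave  | Legal    
Alice | Legal    
Carol | Legal    
Frank | Marketing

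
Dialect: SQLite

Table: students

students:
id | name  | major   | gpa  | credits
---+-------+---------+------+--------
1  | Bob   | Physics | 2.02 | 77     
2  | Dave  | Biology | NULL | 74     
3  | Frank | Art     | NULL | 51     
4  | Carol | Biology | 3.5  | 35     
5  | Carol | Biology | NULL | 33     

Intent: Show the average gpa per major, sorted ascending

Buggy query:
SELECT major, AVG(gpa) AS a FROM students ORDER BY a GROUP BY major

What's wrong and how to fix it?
Bug: ORDER BY appears before GROUP BY; SQL clause order requires GROUP BY first

Fix: Move ORDER BY to the end, after GROUP BY

Corrected query:
SELECT major, AVG(gpa) AS a FROM students GROUP BY major ORDER BY a

Result:
major   | a   
--------+-----
Art     | NULL
Physics | 2.02
Biology | 3.5 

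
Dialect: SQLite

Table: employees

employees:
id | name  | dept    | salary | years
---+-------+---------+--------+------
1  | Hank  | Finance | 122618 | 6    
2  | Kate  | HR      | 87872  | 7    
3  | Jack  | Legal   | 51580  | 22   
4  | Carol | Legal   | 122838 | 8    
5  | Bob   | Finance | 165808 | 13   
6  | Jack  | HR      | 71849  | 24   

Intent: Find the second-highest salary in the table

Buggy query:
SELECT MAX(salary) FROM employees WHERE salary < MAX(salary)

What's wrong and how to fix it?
Bug: MAX(salary) on the right of the comparison is an aggregate-in-WHERE error

Fix: Put the inner MAX in a scalar subquery

Corrected query:
SELECT MAX(salary) FROM employees WHERE salary < (SELECT MAX(salary) FROM employees)

Result:
MAX(salary)
-----------
122838     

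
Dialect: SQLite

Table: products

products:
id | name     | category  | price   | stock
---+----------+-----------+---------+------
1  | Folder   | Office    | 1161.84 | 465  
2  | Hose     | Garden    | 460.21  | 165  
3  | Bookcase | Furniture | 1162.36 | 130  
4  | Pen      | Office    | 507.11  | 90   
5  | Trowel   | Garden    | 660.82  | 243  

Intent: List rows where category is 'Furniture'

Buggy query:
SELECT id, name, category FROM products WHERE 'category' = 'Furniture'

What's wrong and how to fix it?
Bug: 'category' in single quotes is a string literal, not the column; the comparison is literal-vs-literal and never true

Fix: Remove the quotes around the column name (or use double quotes for an identifier)

Corrected query:
SELECT id, name, category FROM products WHERE category = 'Furniture'

Result:
id | name     | category 
---+----------+----------
3  | Bookcase | Furniture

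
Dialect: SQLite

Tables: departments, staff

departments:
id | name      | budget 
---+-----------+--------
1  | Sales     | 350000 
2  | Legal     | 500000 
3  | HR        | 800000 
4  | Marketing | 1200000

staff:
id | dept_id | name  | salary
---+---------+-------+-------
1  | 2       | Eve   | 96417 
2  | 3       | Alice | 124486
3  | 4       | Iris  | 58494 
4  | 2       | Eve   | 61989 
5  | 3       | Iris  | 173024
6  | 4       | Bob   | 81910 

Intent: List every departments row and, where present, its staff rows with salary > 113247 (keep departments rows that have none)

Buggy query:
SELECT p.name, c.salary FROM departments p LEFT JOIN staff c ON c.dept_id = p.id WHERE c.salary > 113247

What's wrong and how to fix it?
Bug: Filtering c.salary in WHERE discards the NULL rows produced by LEFT JOIN, turning it into an inner join

Fix: Move the right-table condition into the ON clause so unmatched parents are kept

Corrected query:
SELECT p.name, c.salary FROM departments p LEFT JOIN staff c ON c.dept_id = p.id AND c.salary > 113247

Result:
name      | salary
----------+-------
Sales     | NULL  
Legal     | NULL  
HR        | 124486
HR        | 173024
Marketing | NULL  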